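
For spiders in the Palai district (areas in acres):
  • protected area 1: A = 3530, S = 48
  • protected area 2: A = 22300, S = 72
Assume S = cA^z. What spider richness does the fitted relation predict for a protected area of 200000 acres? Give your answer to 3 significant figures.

z = ln(72/48) / ln(22300/3530) = 0.4055 / 1.8433 = 0.2200
c = 48 / 3530^0.2200 = 48 / 6.031 = 7.959
S₃ = 7.959 × 200000^0.2200 = 7.959 × 14.66 ≈ 116.7

117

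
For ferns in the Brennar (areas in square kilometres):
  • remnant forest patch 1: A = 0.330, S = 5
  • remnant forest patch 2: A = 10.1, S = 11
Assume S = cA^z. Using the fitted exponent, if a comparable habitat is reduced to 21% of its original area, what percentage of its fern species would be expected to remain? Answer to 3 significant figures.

z = ln(11/5) / ln(10.1/0.33) = 0.7885 / 3.4212 = 0.2305
S_new/S_old = (A_new/A_old)^z = 0.21^0.2305 = exp(0.2305 × -1.5606) = 0.6979

69.8%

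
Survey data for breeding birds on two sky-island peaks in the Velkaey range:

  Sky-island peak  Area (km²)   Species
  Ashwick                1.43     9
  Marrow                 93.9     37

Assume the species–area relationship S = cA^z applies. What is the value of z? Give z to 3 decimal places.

Taking logs: ln S = ln c + z ln A, so z = (ln S₂ − ln S₁)/(ln A₂ − ln A₁).
z = ln(37/9) / ln(93.9/1.43) = ln(4.111) / ln(65.66) = 1.4137 / 4.1846 = 0.3378

0.338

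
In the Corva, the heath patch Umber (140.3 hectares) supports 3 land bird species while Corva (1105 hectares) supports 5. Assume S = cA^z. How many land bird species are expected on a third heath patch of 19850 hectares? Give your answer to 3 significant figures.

z = ln(5/3) / ln(1105/140.3) = 0.5108 / 2.0638 = 0.2475
c = 3 / 140.3^0.2475 = 3 / 3.4 = 0.8825
S₃ = 0.8825 × 19850^0.2475 = 0.8825 × 11.58 ≈ 10.22

10.2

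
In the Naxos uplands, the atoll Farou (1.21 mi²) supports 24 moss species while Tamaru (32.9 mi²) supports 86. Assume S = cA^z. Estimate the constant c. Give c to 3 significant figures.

22.3

z = ln(S₂/S₁) / ln(A₂/A₁) = ln(86/24) / ln(32.9/1.21) = 1.2763 / 3.3029 = 0.3864
c = S₁ / A₁^z = 24 / 1.21^0.3864 = 24 / 1.076 = 22.3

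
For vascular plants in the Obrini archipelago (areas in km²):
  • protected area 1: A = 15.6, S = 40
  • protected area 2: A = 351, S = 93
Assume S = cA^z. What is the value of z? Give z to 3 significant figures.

0.271

Taking logs: ln S = ln c + z ln A, so z = (ln S₂ − ln S₁)/(ln A₂ − ln A₁).
z = ln(93/40) / ln(351/15.6) = ln(2.325) / ln(22.5) = 0.8437 / 3.1135 = 0.2710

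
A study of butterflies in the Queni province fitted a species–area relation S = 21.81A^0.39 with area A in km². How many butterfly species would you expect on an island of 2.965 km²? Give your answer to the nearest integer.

33

S = 21.81 × 2.965^0.39
ln S = ln 21.81 + 0.39 × ln 2.965 = 3.0824 + 0.39 × 1.0869 = 3.5063
S = e^3.5063 ≈ 33.32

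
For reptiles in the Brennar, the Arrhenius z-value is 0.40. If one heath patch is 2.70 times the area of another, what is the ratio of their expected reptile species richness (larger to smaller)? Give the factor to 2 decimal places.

1.49

S₂/S₁ = (A₂/A₁)^z = 2.7^0.4
ln(S₂/S₁) = 0.4 × ln 2.7 = 0.4 × 0.9933 = 0.3973
S₂/S₁ = e^0.3973 ≈ 1.488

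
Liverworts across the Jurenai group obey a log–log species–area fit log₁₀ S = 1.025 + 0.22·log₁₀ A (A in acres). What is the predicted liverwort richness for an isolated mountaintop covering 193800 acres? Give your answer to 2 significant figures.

S = 10.59 × 193800^0.22
ln S = ln 10.59 + 0.22 × ln 193800 = 2.3601 + 0.22 × 12.1746 = 5.0386
S = e^5.0386 ≈ 154.2

150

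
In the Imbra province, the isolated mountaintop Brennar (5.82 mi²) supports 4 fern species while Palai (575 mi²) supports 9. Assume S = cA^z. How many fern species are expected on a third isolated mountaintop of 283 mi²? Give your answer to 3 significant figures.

z = ln(9/4) / ln(575/5.82) = 0.8109 / 4.5931 = 0.1766
c = 4 / 5.82^0.1766 = 4 / 1.365 = 2.931
S₃ = 2.931 × 283^0.1766 = 2.931 × 2.709 ≈ 7.941

7.94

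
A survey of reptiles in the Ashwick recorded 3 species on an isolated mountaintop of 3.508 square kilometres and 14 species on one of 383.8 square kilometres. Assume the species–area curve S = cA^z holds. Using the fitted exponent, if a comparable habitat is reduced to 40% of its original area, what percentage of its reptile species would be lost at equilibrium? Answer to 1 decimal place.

z = ln(14/3) / ln(383.8/3.508) = 1.5404 / 4.6951 = 0.3281
S_new/S_old = (A_new/A_old)^z = 0.4^0.3281 = exp(0.3281 × -0.9163) = 0.7403
Fraction lost = 1 − 0.7403 = 0.2597

26.0%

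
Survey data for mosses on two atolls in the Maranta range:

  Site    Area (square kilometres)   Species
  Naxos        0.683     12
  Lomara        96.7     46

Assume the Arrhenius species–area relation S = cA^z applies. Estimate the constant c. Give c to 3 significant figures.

13.3

z = ln(S₂/S₁) / ln(A₂/A₁) = ln(46/12) / ln(96.7/0.683) = 1.3437 / 4.9529 = 0.2713
c = S₁ / A₁^z = 12 / 0.683^0.2713 = 12 / 0.9017 = 13.31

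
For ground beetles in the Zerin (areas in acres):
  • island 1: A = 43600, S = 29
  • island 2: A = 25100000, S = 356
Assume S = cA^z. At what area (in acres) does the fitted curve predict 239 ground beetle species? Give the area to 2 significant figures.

z = ln(356/29) / ln(25100000/43600) = 2.5076 / 6.3556 = 0.3946
c = 29 / 43600^0.3946 = 29 / 67.69 = 0.4284
A = (239/0.4284)^(1/0.3946) ⇒ ln A = ln(557.9)/0.3946 = 16.0285
A = e^16.0285 ≈ 9142723 acres

9100000 acres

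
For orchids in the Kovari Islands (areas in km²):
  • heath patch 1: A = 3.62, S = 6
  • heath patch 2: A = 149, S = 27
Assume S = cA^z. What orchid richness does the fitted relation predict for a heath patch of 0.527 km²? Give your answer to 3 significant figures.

z = ln(27/6) / ln(149/3.62) = 1.5041 / 3.7175 = 0.4046
c = 6 / 3.62^0.4046 = 6 / 1.683 = 3.565
S₃ = 3.565 × 0.527^0.4046 = 3.565 × 0.7717 ≈ 2.751

2.75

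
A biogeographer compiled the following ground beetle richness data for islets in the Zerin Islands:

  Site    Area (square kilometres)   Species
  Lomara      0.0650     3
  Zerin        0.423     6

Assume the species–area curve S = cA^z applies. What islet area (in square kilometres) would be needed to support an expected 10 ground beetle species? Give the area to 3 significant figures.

1.68 square kilometres

z = ln(6/3) / ln(0.423/0.065) = 0.6931 / 1.8730 = 0.3701
c = 3 / 0.065^0.3701 = 3 / 0.3637 = 8.25
A = (10/8.25)^(1/0.3701) ⇒ ln A = ln(1.212)/0.3701 = 0.5199
A = e^0.5199 ≈ 1.682 square kilometres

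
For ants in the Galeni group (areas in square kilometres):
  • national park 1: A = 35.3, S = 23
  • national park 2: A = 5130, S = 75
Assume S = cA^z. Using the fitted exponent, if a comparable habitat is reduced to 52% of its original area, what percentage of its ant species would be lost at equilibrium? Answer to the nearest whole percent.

z = ln(75/23) / ln(5130/35.3) = 1.1820 / 4.9790 = 0.2374
S_new/S_old = (A_new/A_old)^z = 0.52^0.2374 = exp(0.2374 × -0.6539) = 0.8562
Fraction lost = 1 − 0.8562 = 0.1438

14%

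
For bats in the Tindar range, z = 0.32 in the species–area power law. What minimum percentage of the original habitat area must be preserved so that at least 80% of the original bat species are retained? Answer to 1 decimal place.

49.8%

Need (A_new/A_old)^0.32 = 0.8, so A_new/A_old = 0.8^(1/0.32) = 0.8^3.125
ln(A_new/A_old) = ln 0.8 / 0.32 = -0.2231 / 0.32 = -0.6973
A_new/A_old = e^-0.6973 ≈ 0.4979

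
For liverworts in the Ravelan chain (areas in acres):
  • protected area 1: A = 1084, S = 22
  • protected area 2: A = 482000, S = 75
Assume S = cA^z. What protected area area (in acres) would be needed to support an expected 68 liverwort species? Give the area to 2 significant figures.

z = ln(75/22) / ln(482000/1084) = 1.2264 / 6.0973 = 0.2011
c = 22 / 1084^0.2011 = 22 / 4.078 = 5.394
A = (68/5.394)^(1/0.2011) ⇒ ln A = ln(12.61)/0.2011 = 12.5986
A = e^12.5986 ≈ 296140 acres

300000 acres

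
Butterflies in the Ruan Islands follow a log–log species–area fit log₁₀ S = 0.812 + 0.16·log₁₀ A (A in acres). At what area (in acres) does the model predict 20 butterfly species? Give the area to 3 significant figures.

1140 acres

20 = 6.486 × A^0.16  ⇒  A^0.16 = 20/6.486 = 3.083
ln A = ln(3.083) / 0.16 = 1.1260 / 0.16 = 7.0377
A = e^7.0377 ≈ 1139 acres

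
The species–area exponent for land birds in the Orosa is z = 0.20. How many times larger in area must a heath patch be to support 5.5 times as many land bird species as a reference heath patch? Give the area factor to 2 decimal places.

5032.84

(A₂/A₁)^0.2 = 5.5, so A₂/A₁ = 5.5^(1/0.2) = 5.5^5
ln(A₂/A₁) = ln 5.5 / 0.2 = 1.7047 / 0.2 = 8.5237
A₂/A₁ = e^8.5237 ≈ 5033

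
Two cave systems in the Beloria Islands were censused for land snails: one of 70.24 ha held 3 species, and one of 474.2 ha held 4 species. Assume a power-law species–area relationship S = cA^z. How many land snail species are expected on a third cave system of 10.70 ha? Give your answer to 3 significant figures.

z = ln(4/3) / ln(474.2/70.24) = 0.2877 / 1.9097 = 0.1506
c = 3 / 70.24^0.1506 = 3 / 1.897 = 1.581
S₃ = 1.581 × 10.7^0.1506 = 1.581 × 1.429 ≈ 2.26

2.26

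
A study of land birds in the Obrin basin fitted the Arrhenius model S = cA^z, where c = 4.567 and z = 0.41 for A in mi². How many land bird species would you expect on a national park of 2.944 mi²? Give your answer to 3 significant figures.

S = 4.567 × 2.944^0.41
ln S = ln 4.567 + 0.41 × ln 2.944 = 1.5189 + 0.41 × 1.0798 = 1.9616
S = e^1.9616 ≈ 7.11

7.11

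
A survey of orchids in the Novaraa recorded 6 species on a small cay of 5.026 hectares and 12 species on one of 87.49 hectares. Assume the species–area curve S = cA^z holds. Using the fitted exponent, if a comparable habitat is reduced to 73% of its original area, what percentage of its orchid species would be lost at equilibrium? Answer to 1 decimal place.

z = ln(12/6) / ln(87.49/5.026) = 0.6931 / 2.8569 = 0.2426
S_new/S_old = (A_new/A_old)^z = 0.73^0.2426 = exp(0.2426 × -0.3147) = 0.9265
Fraction lost = 1 − 0.9265 = 0.07351

7.4%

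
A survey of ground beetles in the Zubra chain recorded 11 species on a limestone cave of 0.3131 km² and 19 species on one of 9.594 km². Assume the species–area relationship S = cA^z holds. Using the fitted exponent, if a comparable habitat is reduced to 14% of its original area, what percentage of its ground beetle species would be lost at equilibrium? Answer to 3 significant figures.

26.9%

z = ln(19/11) / ln(9.594/0.3131) = 0.5465 / 3.4224 = 0.1597
S_new/S_old = (A_new/A_old)^z = 0.14^0.1597 = exp(0.1597 × -1.9661) = 0.7305
Fraction lost = 1 − 0.7305 = 0.2695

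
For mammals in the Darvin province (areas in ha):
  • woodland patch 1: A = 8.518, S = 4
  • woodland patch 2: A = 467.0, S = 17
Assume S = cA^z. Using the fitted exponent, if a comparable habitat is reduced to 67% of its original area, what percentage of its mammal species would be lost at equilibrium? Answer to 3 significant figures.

z = ln(17/4) / ln(467/8.518) = 1.4469 / 4.0041 = 0.3614
S_new/S_old = (A_new/A_old)^z = 0.67^0.3614 = exp(0.3614 × -0.4005) = 0.8653
Fraction lost = 1 − 0.8653 = 0.1347

13.5%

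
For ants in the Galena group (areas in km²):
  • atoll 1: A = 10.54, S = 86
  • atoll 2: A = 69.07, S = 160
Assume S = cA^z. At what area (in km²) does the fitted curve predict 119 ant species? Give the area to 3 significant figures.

28.2 km²

z = ln(160/86) / ln(69.07/10.54) = 0.6208 / 1.8799 = 0.3302
c = 86 / 10.54^0.3302 = 86 / 2.177 = 39.51
A = (119/39.51)^(1/0.3302) ⇒ ln A = ln(3.012)/0.3302 = 3.3386
A = e^3.3386 ≈ 28.18 km²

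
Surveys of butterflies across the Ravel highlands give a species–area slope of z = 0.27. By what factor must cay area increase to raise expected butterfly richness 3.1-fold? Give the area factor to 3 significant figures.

66.0

(A₂/A₁)^0.27 = 3.1, so A₂/A₁ = 3.1^(1/0.27) = 3.1^3.704
ln(A₂/A₁) = ln 3.1 / 0.27 = 1.1314 / 0.27 = 4.1904
A₂/A₁ = e^4.1904 ≈ 66.05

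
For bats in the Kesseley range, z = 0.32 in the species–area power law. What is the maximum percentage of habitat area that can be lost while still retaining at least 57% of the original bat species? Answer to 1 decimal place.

82.7%

Need (A_new/A_old)^0.32 = 0.57, so A_new/A_old = 0.57^(1/0.32) = 0.57^3.125
ln(A_new/A_old) = ln 0.57 / 0.32 = -0.5621 / 0.32 = -1.7566
A_new/A_old = e^-1.7566 ≈ 0.1726
Fraction that can be lost = 1 − 0.1726 = 0.8274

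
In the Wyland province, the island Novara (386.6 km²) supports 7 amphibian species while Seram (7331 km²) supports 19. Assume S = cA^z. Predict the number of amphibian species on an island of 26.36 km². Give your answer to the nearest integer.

3

z = ln(19/7) / ln(7331/386.6) = 0.9985 / 2.9425 = 0.3393
c = 7 / 386.6^0.3393 = 7 / 7.551 = 0.9271
S₃ = 0.9271 × 26.36^0.3393 = 0.9271 × 3.035 ≈ 2.814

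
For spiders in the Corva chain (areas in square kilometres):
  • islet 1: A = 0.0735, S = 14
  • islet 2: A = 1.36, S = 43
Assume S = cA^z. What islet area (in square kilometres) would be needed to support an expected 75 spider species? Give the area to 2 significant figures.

z = ln(43/14) / ln(1.36/0.0735) = 1.1221 / 2.9180 = 0.3846
c = 14 / 0.0735^0.3846 = 14 / 0.3664 = 38.2
A = (75/38.2)^(1/0.3846) ⇒ ln A = ln(1.963)/0.3846 = 1.7540
A = e^1.7540 ≈ 5.778 square kilometres

5.8 square kilometres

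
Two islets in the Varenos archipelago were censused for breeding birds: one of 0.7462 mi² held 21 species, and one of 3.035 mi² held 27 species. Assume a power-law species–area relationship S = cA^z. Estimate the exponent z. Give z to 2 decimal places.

0.18

Taking logs: ln S = ln c + z ln A, so z = (ln S₂ − ln S₁)/(ln A₂ − ln A₁).
z = ln(27/21) / ln(3.035/0.7462) = ln(1.286) / ln(4.067) = 0.2513 / 1.4030 = 0.1791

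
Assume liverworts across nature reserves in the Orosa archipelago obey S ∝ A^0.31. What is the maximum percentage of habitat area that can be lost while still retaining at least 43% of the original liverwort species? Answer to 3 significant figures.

Need (A_new/A_old)^0.31 = 0.43, so A_new/A_old = 0.43^(1/0.31) = 0.43^3.226
ln(A_new/A_old) = ln 0.43 / 0.31 = -0.8440 / 0.31 = -2.7225
A_new/A_old = e^-2.7225 ≈ 0.06571
Fraction that can be lost = 1 − 0.06571 = 0.9343

93.4%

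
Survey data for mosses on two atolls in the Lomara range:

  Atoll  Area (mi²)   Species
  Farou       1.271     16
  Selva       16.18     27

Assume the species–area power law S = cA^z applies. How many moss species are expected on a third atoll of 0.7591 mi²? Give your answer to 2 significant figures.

14

z = ln(27/16) / ln(16.18/1.271) = 0.5232 / 2.5440 = 0.2057
c = 16 / 1.271^0.2057 = 16 / 1.051 = 15.23
S₃ = 15.23 × 0.7591^0.2057 = 15.23 × 0.9449 ≈ 14.39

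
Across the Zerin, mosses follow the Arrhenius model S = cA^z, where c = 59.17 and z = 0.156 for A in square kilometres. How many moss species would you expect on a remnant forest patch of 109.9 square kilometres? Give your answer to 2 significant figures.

120

S = 59.17 × 109.9^0.156
ln S = ln 59.17 + 0.156 × ln 109.9 = 4.0804 + 0.156 × 4.6996 = 4.8135
S = e^4.8135 ≈ 123.2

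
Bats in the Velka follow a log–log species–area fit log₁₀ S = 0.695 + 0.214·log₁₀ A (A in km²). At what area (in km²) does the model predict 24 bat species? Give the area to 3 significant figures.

24 = 4.955 × A^0.214  ⇒  A^0.214 = 24/4.955 = 4.844
ln A = ln(4.844) / 0.214 = 1.5778 / 0.214 = 7.3727
A = e^7.3727 ≈ 1592 km²

1590 km²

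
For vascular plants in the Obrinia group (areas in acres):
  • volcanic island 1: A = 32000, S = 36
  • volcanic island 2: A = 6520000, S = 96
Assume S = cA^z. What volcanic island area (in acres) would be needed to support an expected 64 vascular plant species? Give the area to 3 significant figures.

724000 acres

z = ln(96/36) / ln(6520000/32000) = 0.9808 / 5.3169 = 0.1845
c = 36 / 32000^0.1845 = 36 / 6.778 = 5.312
A = (64/5.312)^(1/0.1845) ⇒ ln A = ln(12.05)/0.1845 = 13.4924
A = e^13.4924 ≈ 723918 acres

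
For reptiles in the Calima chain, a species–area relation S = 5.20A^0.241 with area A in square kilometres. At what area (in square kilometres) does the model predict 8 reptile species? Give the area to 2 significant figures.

8 = 5.2 × A^0.241  ⇒  A^0.241 = 8/5.2 = 1.538
ln A = ln(1.538) / 0.241 = 0.4308 / 0.241 = 1.7875
A = e^1.7875 ≈ 5.974 square kilometres

6.0 square kilometres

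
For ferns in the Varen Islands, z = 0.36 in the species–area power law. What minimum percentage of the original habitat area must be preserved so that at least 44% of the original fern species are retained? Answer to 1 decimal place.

10.2%

Need (A_new/A_old)^0.36 = 0.44, so A_new/A_old = 0.44^(1/0.36) = 0.44^2.778
ln(A_new/A_old) = ln 0.44 / 0.36 = -0.8210 / 0.36 = -2.2805
A_new/A_old = e^-2.2805 ≈ 0.1022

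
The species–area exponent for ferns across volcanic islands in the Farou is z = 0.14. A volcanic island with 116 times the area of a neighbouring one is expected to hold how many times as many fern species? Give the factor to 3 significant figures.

S₂/S₁ = (A₂/A₁)^z = 116^0.14
ln(S₂/S₁) = 0.14 × ln 116 = 0.14 × 4.7536 = 0.6655
S₂/S₁ = e^0.6655 ≈ 1.945

1.95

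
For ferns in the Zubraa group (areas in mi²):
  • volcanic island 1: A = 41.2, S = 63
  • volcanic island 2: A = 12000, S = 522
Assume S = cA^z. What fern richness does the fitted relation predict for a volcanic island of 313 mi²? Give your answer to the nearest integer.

z = ln(522/63) / ln(12000/41.2) = 2.1145 / 5.6742 = 0.3727
c = 63 / 41.2^0.3727 = 63 / 3.998 = 15.76
S₃ = 15.76 × 313^0.3727 = 15.76 × 8.511 ≈ 134.1

134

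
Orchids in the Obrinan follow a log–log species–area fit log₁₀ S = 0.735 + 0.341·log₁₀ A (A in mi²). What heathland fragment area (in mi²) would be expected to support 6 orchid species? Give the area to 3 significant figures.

6 = 5.433 × A^0.341  ⇒  A^0.341 = 6/5.433 = 1.104
ln A = ln(1.104) / 0.341 = 0.0994 / 0.341 = 0.2914
A = e^0.2914 ≈ 1.338 mi²

1.34 mi²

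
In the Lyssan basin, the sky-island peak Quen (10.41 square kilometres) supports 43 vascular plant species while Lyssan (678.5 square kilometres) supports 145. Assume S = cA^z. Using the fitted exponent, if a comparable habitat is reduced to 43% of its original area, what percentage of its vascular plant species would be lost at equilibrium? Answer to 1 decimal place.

21.8%

z = ln(145/43) / ln(678.5/10.41) = 1.2155 / 4.1771 = 0.2910
S_new/S_old = (A_new/A_old)^z = 0.43^0.2910 = exp(0.2910 × -0.8440) = 0.7822
Fraction lost = 1 − 0.7822 = 0.2178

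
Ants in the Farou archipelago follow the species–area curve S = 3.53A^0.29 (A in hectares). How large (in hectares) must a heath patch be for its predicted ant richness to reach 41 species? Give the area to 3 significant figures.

4700 hectares

41 = 3.53 × A^0.29  ⇒  A^0.29 = 41/3.53 = 11.61
ln A = ln(11.61) / 0.29 = 2.4523 / 0.29 = 8.4561
A = e^8.4561 ≈ 4704 hectares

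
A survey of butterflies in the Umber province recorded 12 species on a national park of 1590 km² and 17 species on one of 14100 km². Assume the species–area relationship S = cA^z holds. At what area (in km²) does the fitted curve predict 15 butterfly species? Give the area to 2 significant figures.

z = ln(17/12) / ln(14100/1590) = 0.3483 / 2.1824 = 0.1596
c = 12 / 1590^0.1596 = 12 / 3.243 = 3.7
A = (15/3.7)^(1/0.1596) ⇒ ln A = ln(4.054)/0.1596 = 8.7697
A = e^8.7697 ≈ 6436 km²

6400 km²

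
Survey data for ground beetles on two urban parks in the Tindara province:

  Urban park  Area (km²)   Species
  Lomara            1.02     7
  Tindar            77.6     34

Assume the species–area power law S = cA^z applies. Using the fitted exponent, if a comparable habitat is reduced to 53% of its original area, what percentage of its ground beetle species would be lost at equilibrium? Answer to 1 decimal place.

20.7%

z = ln(34/7) / ln(77.6/1.02) = 1.5805 / 4.3318 = 0.3649
S_new/S_old = (A_new/A_old)^z = 0.53^0.3649 = exp(0.3649 × -0.6349) = 0.7932
Fraction lost = 1 − 0.7932 = 0.2068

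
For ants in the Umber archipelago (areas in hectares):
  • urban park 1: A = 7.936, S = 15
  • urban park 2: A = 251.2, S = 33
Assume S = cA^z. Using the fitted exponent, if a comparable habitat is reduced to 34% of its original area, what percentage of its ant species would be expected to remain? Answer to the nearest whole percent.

78%

z = ln(33/15) / ln(251.2/7.936) = 0.7885 / 3.4548 = 0.2282
S_new/S_old = (A_new/A_old)^z = 0.34^0.2282 = exp(0.2282 × -1.0788) = 0.7818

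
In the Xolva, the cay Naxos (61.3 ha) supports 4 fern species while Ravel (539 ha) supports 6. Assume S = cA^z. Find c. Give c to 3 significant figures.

1.86

z = ln(S₂/S₁) / ln(A₂/A₁) = ln(6/4) / ln(539/61.3) = 0.4055 / 2.1739 = 0.1865
c = S₁ / A₁^z = 4 / 61.3^0.1865 = 4 / 2.155 = 1.856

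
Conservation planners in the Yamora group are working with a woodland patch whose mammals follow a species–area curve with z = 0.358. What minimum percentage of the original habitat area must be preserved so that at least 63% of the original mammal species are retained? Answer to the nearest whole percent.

28%

Need (A_new/A_old)^0.358 = 0.63, so A_new/A_old = 0.63^(1/0.358) = 0.63^2.793
ln(A_new/A_old) = ln 0.63 / 0.358 = -0.4620 / 0.358 = -1.2906
A_new/A_old = e^-1.2906 ≈ 0.2751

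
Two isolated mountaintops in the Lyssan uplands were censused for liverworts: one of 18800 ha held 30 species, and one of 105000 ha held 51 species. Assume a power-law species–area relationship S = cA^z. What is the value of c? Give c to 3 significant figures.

z = ln(S₂/S₁) / ln(A₂/A₁) = ln(51/30) / ln(105000/18800) = 0.5306 / 1.7201 = 0.3085
c = S₁ / A₁^z = 30 / 18800^0.3085 = 30 / 20.82 = 1.441

1.44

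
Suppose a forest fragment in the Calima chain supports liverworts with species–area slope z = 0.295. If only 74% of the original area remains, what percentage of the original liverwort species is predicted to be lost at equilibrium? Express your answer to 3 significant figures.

8.50%

S_new/S_old = (A_new/A_old)^z = 0.74^0.295
= exp(0.295 × ln 0.74) = exp(0.295 × -0.3011) = exp(-0.0888) ≈ 0.915
Fraction lost = 1 − 0.915 = 0.085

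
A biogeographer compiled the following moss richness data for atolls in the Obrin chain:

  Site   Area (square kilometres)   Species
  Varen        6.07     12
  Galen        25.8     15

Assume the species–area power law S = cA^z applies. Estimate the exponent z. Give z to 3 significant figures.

0.154

Taking logs: ln S = ln c + z ln A, so z = (ln S₂ − ln S₁)/(ln A₂ − ln A₁).
z = ln(15/12) / ln(25.8/6.07) = ln(1.25) / ln(4.25) = 0.2231 / 1.4470 = 0.1542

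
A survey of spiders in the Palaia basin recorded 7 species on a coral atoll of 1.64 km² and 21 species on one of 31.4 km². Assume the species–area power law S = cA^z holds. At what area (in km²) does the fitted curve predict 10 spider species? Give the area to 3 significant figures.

z = ln(21/7) / ln(31.4/1.64) = 1.0986 / 2.9521 = 0.3721
c = 7 / 1.64^0.3721 = 7 / 1.202 = 5.823
A = (10/5.823)^(1/0.3721) ⇒ ln A = ln(1.717)/0.3721 = 1.4531
A = e^1.4531 ≈ 4.276 km²

4.28 km²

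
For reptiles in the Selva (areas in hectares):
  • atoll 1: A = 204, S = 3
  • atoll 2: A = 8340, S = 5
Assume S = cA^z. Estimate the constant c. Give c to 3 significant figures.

1.44

z = ln(S₂/S₁) / ln(A₂/A₁) = ln(5/3) / ln(8340/204) = 0.5108 / 3.7107 = 0.1377
c = S₁ / A₁^z = 3 / 204^0.1377 = 3 / 2.079 = 1.443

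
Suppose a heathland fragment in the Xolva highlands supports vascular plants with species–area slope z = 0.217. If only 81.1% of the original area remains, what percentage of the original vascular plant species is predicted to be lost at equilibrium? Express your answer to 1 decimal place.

S_new/S_old = (A_new/A_old)^z = 0.811^0.217
= exp(0.217 × ln 0.811) = exp(0.217 × -0.2095) = exp(-0.0455) ≈ 0.9556
Fraction lost = 1 − 0.9556 = 0.04444

4.4%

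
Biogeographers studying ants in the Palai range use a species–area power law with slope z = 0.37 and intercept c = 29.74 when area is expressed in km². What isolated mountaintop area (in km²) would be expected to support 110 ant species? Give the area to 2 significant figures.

110 = 29.74 × A^0.37  ⇒  A^0.37 = 110/29.74 = 3.699
ln A = ln(3.699) / 0.37 = 1.3080 / 0.37 = 3.5351
A = e^3.5351 ≈ 34.3 km²

34 km²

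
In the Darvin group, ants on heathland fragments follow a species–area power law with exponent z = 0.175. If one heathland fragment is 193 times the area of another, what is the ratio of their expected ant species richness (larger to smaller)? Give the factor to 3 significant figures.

S₂/S₁ = (A₂/A₁)^z = 193^0.175
ln(S₂/S₁) = 0.175 × ln 193 = 0.175 × 5.2627 = 0.9210
S₂/S₁ = e^0.9210 ≈ 2.512

2.51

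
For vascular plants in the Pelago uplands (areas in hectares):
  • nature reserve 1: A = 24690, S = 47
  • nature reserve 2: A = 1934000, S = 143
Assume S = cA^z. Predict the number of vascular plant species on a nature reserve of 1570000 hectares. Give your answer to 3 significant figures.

136

z = ln(143/47) / ln(1934000/24690) = 1.1127 / 4.3609 = 0.2552
c = 47 / 24690^0.2552 = 47 / 13.21 = 3.559
S₃ = 3.559 × 1570000^0.2552 = 3.559 × 38.1 ≈ 135.6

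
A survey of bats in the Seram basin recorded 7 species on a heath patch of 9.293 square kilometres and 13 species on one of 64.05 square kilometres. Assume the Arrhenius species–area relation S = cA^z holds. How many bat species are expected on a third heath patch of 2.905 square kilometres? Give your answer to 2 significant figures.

4.8

z = ln(13/7) / ln(64.05/9.293) = 0.6190 / 1.9304 = 0.3207
c = 7 / 9.293^0.3207 = 7 / 2.044 = 3.425
S₃ = 3.425 × 2.905^0.3207 = 3.425 × 1.408 ≈ 4.821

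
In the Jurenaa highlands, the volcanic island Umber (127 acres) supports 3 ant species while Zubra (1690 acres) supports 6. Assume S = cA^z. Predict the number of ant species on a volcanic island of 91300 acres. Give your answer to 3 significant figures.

z = ln(6/3) / ln(1690/127) = 0.6931 / 2.5883 = 0.2678
c = 3 / 127^0.2678 = 3 / 3.659 = 0.8198
S₃ = 0.8198 × 91300^0.2678 = 0.8198 × 21.3 ≈ 17.46

17.5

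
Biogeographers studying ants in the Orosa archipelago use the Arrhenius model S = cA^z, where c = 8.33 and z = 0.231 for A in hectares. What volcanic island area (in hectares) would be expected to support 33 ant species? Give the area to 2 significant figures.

33 = 8.33 × A^0.231  ⇒  A^0.231 = 33/8.33 = 3.962
ln A = ln(3.962) / 0.231 = 1.3766 / 0.231 = 5.9595
A = e^5.9595 ≈ 387.4 hectares

390 hectares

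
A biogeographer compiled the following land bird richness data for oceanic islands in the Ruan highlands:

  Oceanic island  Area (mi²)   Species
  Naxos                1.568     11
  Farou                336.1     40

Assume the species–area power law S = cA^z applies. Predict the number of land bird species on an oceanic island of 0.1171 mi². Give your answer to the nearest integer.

6

z = ln(40/11) / ln(336.1/1.568) = 1.2910 / 5.3676 = 0.2405
c = 11 / 1.568^0.2405 = 11 / 1.114 = 9.872
S₃ = 9.872 × 0.1171^0.2405 = 9.872 × 0.597 ≈ 5.894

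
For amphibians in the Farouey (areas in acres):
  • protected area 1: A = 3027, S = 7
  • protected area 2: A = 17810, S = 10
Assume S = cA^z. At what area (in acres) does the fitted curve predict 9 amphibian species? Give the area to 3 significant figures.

z = ln(10/7) / ln(17810/3027) = 0.3567 / 1.7722 = 0.2013
c = 7 / 3027^0.2013 = 7 / 5.019 = 1.395
A = (9/1.395)^(1/0.2013) ⇒ ln A = ln(6.453)/0.2013 = 9.2640
A = e^9.2640 ≈ 10551 acres

10600 acres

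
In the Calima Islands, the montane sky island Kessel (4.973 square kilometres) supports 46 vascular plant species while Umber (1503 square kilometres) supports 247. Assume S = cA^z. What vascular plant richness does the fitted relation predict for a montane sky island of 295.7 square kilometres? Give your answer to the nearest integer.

z = ln(247/46) / ln(1503/4.973) = 1.6807 / 5.7112 = 0.2943
c = 46 / 4.973^0.2943 = 46 / 1.603 = 28.69
S₃ = 28.69 × 295.7^0.2943 = 28.69 × 5.335 ≈ 153.1

153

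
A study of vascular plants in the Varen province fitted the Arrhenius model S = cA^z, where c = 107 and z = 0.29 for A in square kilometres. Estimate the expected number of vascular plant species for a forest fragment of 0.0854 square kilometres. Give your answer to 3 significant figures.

S = 107 × 0.0854^0.29
ln S = ln 107 + 0.29 × ln 0.0854 = 4.6728 + 0.29 × -2.4604 = 3.9593
S = e^3.9593 ≈ 52.42

52.4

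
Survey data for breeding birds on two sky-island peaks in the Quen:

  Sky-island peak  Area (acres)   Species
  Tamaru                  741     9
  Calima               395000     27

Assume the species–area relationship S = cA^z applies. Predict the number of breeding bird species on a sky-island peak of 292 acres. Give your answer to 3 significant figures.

z = ln(27/9) / ln(395000/741) = 1.0986 / 6.2786 = 0.1750
c = 9 / 741^0.1750 = 9 / 3.178 = 2.832
S₃ = 2.832 × 292^0.1750 = 2.832 × 2.7 ≈ 7.647

7.65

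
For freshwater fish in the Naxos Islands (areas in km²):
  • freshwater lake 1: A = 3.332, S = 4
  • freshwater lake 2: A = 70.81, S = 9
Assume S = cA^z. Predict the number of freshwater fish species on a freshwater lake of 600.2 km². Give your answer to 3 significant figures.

15.9

z = ln(9/4) / ln(70.81/3.332) = 0.8109 / 3.0564 = 0.2653
c = 4 / 3.332^0.2653 = 4 / 1.376 = 2.907
S₃ = 2.907 × 600.2^0.2653 = 2.907 × 5.459 ≈ 15.87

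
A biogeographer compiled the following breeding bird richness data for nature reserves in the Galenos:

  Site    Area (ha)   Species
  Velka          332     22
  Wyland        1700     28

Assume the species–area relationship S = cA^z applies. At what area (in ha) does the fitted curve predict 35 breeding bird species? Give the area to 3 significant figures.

z = ln(28/22) / ln(1700/332) = 0.2412 / 1.6332 = 0.1477
c = 22 / 332^0.1477 = 22 / 2.356 = 9.336
A = (35/9.336)^(1/0.1477) ⇒ ln A = ln(3.749)/0.1477 = 8.9496
A = e^8.9496 ≈ 7705 ha

7700 ha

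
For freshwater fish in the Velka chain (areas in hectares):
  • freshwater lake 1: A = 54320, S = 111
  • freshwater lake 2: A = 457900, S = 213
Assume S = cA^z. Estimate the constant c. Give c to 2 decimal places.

3.96

z = ln(S₂/S₁) / ln(A₂/A₁) = ln(213/111) / ln(457900/54320) = 0.6518 / 2.1318 = 0.3057
c = S₁ / A₁^z = 111 / 54320^0.3057 = 111 / 28.03 = 3.96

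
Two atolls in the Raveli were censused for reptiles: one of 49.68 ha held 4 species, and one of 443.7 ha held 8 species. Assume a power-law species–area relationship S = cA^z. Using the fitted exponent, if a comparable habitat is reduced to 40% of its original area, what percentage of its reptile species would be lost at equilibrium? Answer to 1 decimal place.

z = ln(8/4) / ln(443.7/49.68) = 0.6931 / 2.1895 = 0.3166
S_new/S_old = (A_new/A_old)^z = 0.4^0.3166 = exp(0.3166 × -0.9163) = 0.7482
Fraction lost = 1 − 0.7482 = 0.2518

25.2%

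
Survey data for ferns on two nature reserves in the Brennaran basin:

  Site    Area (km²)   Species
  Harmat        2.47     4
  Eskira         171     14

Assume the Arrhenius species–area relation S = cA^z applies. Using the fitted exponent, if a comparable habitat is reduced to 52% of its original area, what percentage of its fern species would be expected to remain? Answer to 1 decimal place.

82.4%

z = ln(14/4) / ln(171/2.47) = 1.2528 / 4.2374 = 0.2956
S_new/S_old = (A_new/A_old)^z = 0.52^0.2956 = exp(0.2956 × -0.6539) = 0.8242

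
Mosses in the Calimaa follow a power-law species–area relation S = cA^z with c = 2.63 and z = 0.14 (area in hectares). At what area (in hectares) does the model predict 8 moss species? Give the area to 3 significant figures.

8 = 2.63 × A^0.14  ⇒  A^0.14 = 8/2.63 = 3.042
ln A = ln(3.042) / 0.14 = 1.1125 / 0.14 = 7.9461
A = e^7.9461 ≈ 2825 hectares

2820 hectares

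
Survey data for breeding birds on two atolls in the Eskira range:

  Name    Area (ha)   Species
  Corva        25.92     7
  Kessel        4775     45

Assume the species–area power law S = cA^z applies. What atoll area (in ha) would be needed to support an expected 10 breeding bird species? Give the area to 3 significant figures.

70.4 ha

z = ln(45/7) / ln(4775/25.92) = 1.8608 / 5.2161 = 0.3567
c = 7 / 25.92^0.3567 = 7 / 3.194 = 2.192
A = (10/2.192)^(1/0.3567) ⇒ ln A = ln(4.562)/0.3567 = 4.2549
A = e^4.2549 ≈ 70.45 ha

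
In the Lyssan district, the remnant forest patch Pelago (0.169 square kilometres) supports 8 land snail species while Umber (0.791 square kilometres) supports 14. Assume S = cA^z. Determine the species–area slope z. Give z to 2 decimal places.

0.36

Taking logs: ln S = ln c + z ln A, so z = (ln S₂ − ln S₁)/(ln A₂ − ln A₁).
z = ln(14/8) / ln(0.791/0.169) = ln(1.75) / ln(4.68) = 0.5596 / 1.5434 = 0.3626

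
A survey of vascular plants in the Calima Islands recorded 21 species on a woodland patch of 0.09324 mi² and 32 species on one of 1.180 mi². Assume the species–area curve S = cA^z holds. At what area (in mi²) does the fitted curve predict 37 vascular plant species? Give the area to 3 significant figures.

z = ln(32/21) / ln(1.18/0.09324) = 0.4212 / 2.5381 = 0.1660
c = 21 / 0.09324^0.1660 = 21 / 0.6745 = 31.13
A = (37/31.13)^(1/0.1660) ⇒ ln A = ln(1.188)/0.1660 = 1.0403
A = e^1.0403 ≈ 2.83 mi²

2.83 mi²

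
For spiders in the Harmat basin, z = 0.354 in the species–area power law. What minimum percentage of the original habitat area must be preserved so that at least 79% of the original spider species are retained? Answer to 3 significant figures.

51.4%

Need (A_new/A_old)^0.354 = 0.79, so A_new/A_old = 0.79^(1/0.354) = 0.79^2.825
ln(A_new/A_old) = ln 0.79 / 0.354 = -0.2357 / 0.354 = -0.6659
A_new/A_old = e^-0.6659 ≈ 0.5138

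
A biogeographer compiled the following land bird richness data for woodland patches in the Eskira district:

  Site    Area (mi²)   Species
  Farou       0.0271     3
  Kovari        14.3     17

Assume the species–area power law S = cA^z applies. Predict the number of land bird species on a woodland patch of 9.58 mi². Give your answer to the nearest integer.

15

z = ln(17/3) / ln(14.3/0.0271) = 1.7346 / 6.2685 = 0.2767
c = 3 / 0.0271^0.2767 = 3 / 0.3684 = 8.142
S₃ = 8.142 × 9.58^0.2767 = 8.142 × 1.869 ≈ 15.22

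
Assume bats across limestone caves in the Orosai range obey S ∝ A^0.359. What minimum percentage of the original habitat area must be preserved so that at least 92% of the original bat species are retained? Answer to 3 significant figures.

79.3%

Need (A_new/A_old)^0.359 = 0.92, so A_new/A_old = 0.92^(1/0.359) = 0.92^2.786
ln(A_new/A_old) = ln 0.92 / 0.359 = -0.0834 / 0.359 = -0.2323
A_new/A_old = e^-0.2323 ≈ 0.7927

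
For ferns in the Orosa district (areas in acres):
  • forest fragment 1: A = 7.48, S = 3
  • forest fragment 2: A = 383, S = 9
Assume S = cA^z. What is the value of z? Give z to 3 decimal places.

Taking logs: ln S = ln c + z ln A, so z = (ln S₂ − ln S₁)/(ln A₂ − ln A₁).
z = ln(9/3) / ln(383/7.48) = ln(3) / ln(51.2) = 1.0986 / 3.9358 = 0.2791

0.279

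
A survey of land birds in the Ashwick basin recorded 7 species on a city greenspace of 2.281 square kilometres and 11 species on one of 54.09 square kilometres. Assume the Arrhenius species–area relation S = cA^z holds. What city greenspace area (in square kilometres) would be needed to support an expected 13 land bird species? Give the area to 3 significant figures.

174 square kilometres

z = ln(11/7) / ln(54.09/2.281) = 0.4520 / 3.1660 = 0.1428
c = 7 / 2.281^0.1428 = 7 / 1.125 = 6.223
A = (13/6.223)^(1/0.1428) ⇒ ln A = ln(2.089)/0.1428 = 5.1608
A = e^5.1608 ≈ 174.3 square kilometres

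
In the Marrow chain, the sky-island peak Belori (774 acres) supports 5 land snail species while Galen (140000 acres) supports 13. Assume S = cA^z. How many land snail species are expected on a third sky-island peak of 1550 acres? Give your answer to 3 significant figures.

5.68

z = ln(13/5) / ln(140000/774) = 0.9555 / 5.1978 = 0.1838
c = 5 / 774^0.1838 = 5 / 3.397 = 1.472
S₃ = 1.472 × 1550^0.1838 = 1.472 × 3.859 ≈ 5.681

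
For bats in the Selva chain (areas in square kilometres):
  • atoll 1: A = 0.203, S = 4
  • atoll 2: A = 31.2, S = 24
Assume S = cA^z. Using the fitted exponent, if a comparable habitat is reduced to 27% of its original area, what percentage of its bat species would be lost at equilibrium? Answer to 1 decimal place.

z = ln(24/4) / ln(31.2/0.203) = 1.7918 / 5.0350 = 0.3559
S_new/S_old = (A_new/A_old)^z = 0.27^0.3559 = exp(0.3559 × -1.3093) = 0.6275
Fraction lost = 1 − 0.6275 = 0.3725

37.2%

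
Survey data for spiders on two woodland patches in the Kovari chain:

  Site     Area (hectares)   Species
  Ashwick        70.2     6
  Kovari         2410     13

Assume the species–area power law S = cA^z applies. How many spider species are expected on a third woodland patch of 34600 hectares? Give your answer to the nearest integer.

23

z = ln(13/6) / ln(2410/70.2) = 0.7732 / 3.5360 = 0.2187
c = 6 / 70.2^0.2187 = 6 / 2.533 = 2.368
S₃ = 2.368 × 34600^0.2187 = 2.368 × 9.829 ≈ 23.28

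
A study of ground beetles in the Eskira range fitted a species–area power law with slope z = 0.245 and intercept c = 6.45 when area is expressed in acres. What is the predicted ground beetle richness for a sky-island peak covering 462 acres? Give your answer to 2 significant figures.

29

S = 6.45 × 462^0.245
ln S = ln 6.45 + 0.245 × ln 462 = 1.8641 + 0.245 × 6.1356 = 3.3673
S = e^3.3673 ≈ 29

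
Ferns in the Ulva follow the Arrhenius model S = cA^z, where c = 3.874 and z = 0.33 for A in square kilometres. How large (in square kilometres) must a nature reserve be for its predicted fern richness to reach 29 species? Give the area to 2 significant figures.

29 = 3.874 × A^0.33  ⇒  A^0.33 = 29/3.874 = 7.486
ln A = ln(7.486) / 0.33 = 2.0130 / 0.33 = 6.1000
A = e^6.1000 ≈ 445.9 square kilometres

450 square kilometres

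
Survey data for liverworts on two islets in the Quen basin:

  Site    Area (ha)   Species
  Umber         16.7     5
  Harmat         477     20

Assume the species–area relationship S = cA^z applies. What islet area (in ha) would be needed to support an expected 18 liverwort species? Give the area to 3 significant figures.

370 ha

z = ln(20/5) / ln(477/16.7) = 1.3863 / 3.3521 = 0.4136
c = 5 / 16.7^0.4136 = 5 / 3.204 = 1.561
A = (18/1.561)^(1/0.4136) ⇒ ln A = ln(11.53)/0.4136 = 5.9128
A = e^5.9128 ≈ 369.7 ha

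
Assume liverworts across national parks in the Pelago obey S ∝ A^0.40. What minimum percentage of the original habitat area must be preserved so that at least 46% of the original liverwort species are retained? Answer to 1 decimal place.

14.4%

Need (A_new/A_old)^0.4 = 0.46, so A_new/A_old = 0.46^(1/0.4) = 0.46^2.5
ln(A_new/A_old) = ln 0.46 / 0.4 = -0.7765 / 0.4 = -1.9413
A_new/A_old = e^-1.9413 ≈ 0.1435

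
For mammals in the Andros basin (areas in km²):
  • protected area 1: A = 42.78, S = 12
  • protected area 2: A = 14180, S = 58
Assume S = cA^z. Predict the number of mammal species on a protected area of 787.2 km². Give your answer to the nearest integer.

z = ln(58/12) / ln(14180/42.78) = 1.5755 / 5.8035 = 0.2715
c = 12 / 42.78^0.2715 = 12 / 2.772 = 4.328
S₃ = 4.328 × 787.2^0.2715 = 4.328 × 6.113 ≈ 26.46

26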